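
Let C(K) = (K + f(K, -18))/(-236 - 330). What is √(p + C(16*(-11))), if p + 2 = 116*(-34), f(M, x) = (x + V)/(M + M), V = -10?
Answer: I*√611788199231/12452 ≈ 62.815*I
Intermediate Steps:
f(M, x) = (-10 + x)/(2*M) (f(M, x) = (x - 10)/(M + M) = (-10 + x)/((2*M)) = (-10 + x)*(1/(2*M)) = (-10 + x)/(2*M))
C(K) = -K/566 + 7/(283*K) (C(K) = (K + (-10 - 18)/(2*K))/(-236 - 330) = (K + (½)*(-28)/K)/(-566) = (K - 14/K)*(-1/566) = -K/566 + 7/(283*K))
p = -3946 (p = -2 + 116*(-34) = -2 - 3944 = -3946)
√(p + C(16*(-11))) = √(-3946 + (14 - (16*(-11))²)/(566*((16*(-11))))) = √(-3946 + (1/566)*(14 - 1*(-176)²)/(-176)) = √(-3946 + (1/566)*(-1/176)*(14 - 1*30976)) = √(-3946 + (1/566)*(-1/176)*(14 - 30976)) = √(-3946 + (1/566)*(-1/176)*(-30962)) = √(-3946 + 15481/49808) = √(-196526887/49808) = I*√611788199231/12452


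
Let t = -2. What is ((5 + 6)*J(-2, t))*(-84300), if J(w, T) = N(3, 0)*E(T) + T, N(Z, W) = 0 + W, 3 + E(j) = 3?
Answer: 1854600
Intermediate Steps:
E(j) = 0 (E(j) = -3 + 3 = 0)
N(Z, W) = W
J(w, T) = T (J(w, T) = 0*0 + T = 0 + T = T)
((5 + 6)*J(-2, t))*(-84300) = ((5 + 6)*(-2))*(-84300) = (11*(-2))*(-84300) = -22*(-84300) = 1854600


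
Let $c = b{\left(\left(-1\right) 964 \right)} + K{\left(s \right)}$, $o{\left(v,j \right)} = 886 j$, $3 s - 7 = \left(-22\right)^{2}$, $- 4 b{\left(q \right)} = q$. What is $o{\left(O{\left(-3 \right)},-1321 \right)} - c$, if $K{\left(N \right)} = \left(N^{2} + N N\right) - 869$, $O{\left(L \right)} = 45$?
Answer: $- \frac{11010164}{9} \approx -1.2234 \cdot 10^{6}$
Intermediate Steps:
$b{\left(q \right)} = - \frac{q}{4}$
$s = \frac{491}{3}$ ($s = \frac{7}{3} + \frac{\left(-22\right)^{2}}{3} = \frac{7}{3} + \frac{1}{3} \cdot 484 = \frac{7}{3} + \frac{484}{3} = \frac{491}{3} \approx 163.67$)
$K{\left(N \right)} = -869 + 2 N^{2}$ ($K{\left(N \right)} = \left(N^{2} + N^{2}\right) - 869 = 2 N^{2} - 869 = -869 + 2 N^{2}$)
$c = \frac{476510}{9}$ ($c = - \frac{\left(-1\right) 964}{4} - \left(869 - 2 \left(\frac{491}{3}\right)^{2}\right) = \left(- \frac{1}{4}\right) \left(-964\right) + \left(-869 + 2 \cdot \frac{241081}{9}\right) = 241 + \left(-869 + \frac{482162}{9}\right) = 241 + \frac{474341}{9} = \frac{476510}{9} \approx 52946.0$)
$o{\left(O{\left(-3 \right)},-1321 \right)} - c = 886 \left(-1321\right) - \frac{476510}{9} = -1170406 - \frac{476510}{9} = - \frac{11010164}{9}$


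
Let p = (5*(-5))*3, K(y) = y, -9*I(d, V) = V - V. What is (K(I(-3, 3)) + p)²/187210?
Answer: 1125/37442 ≈ 0.030046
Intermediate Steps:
I(d, V) = 0 (I(d, V) = -(V - V)/9 = -⅑*0 = 0)
p = -75 (p = -25*3 = -75)
(K(I(-3, 3)) + p)²/187210 = (0 - 75)²/187210 = (-75)²*(1/187210) = 5625*(1/187210) = 1125/37442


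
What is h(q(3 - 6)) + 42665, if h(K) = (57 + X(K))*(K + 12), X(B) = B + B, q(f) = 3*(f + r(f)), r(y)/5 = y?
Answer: 44807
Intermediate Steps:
r(y) = 5*y
q(f) = 18*f (q(f) = 3*(f + 5*f) = 3*(6*f) = 18*f)
X(B) = 2*B
h(K) = (12 + K)*(57 + 2*K) (h(K) = (57 + 2*K)*(K + 12) = (57 + 2*K)*(12 + K) = (12 + K)*(57 + 2*K))
h(q(3 - 6)) + 42665 = (684 + 2*(18*(3 - 6))**2 + 81*(18*(3 - 6))) + 42665 = (684 + 2*(18*(-3))**2 + 81*(18*(-3))) + 42665 = (684 + 2*(-54)**2 + 81*(-54)) + 42665 = (684 + 2*2916 - 4374) + 42665 = (684 + 5832 - 4374) + 42665 = 2142 + 42665 = 44807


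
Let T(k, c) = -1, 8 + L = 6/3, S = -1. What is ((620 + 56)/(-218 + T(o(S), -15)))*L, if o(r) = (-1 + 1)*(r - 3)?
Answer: 1352/73 ≈ 18.521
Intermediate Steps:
o(r) = 0 (o(r) = 0*(-3 + r) = 0)
L = -6 (L = -8 + 6/3 = -8 + 6*(⅓) = -8 + 2 = -6)
((620 + 56)/(-218 + T(o(S), -15)))*L = ((620 + 56)/(-218 - 1))*(-6) = (676/(-219))*(-6) = (676*(-1/219))*(-6) = -676/219*(-6) = 1352/73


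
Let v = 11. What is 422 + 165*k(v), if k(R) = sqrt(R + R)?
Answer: 422 + 165*sqrt(22) ≈ 1195.9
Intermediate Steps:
k(R) = sqrt(2)*sqrt(R) (k(R) = sqrt(2*R) = sqrt(2)*sqrt(R))
422 + 165*k(v) = 422 + 165*(sqrt(2)*sqrt(11)) = 422 + 165*sqrt(22)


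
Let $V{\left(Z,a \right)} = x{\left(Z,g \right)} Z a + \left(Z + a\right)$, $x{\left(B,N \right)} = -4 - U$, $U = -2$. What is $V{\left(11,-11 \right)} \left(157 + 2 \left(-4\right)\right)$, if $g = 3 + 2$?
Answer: $36058$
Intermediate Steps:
$g = 5$
$x{\left(B,N \right)} = -2$ ($x{\left(B,N \right)} = -4 - -2 = -4 + 2 = -2$)
$V{\left(Z,a \right)} = Z + a - 2 Z a$ ($V{\left(Z,a \right)} = - 2 Z a + \left(Z + a\right) = Z + a - 2 Z a$)
$V{\left(11,-11 \right)} \left(157 + 2 \left(-4\right)\right) = \left(11 - 11 - 22 \left(-11\right)\right) \left(157 + 2 \left(-4\right)\right) = \left(11 - 11 + 242\right) \left(157 - 8\right) = 242 \cdot 149 = 36058$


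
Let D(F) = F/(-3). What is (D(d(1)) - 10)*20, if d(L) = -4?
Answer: -520/3 ≈ -173.33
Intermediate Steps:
D(F) = -F/3 (D(F) = F*(-⅓) = -F/3)
(D(d(1)) - 10)*20 = (-⅓*(-4) - 10)*20 = (4/3 - 10)*20 = -26/3*20 = -520/3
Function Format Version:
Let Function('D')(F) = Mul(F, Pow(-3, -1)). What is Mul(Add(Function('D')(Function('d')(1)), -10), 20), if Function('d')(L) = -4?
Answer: Rational(-520, 3) ≈ -173.33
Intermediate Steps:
Function('D')(F) = Mul(Rational(-1, 3), F) (Function('D')(F) = Mul(F, Rational(-1, 3)) = Mul(Rational(-1, 3), F))
Mul(Add(Function('D')(Function('d')(1)), -10), 20) = Mul(Add(Mul(Rational(-1, 3), -4), -10), 20) = Mul(Add(Rational(4, 3), -10), 20) = Mul(Rational(-26, 3), 20) = Rational(-520, 3)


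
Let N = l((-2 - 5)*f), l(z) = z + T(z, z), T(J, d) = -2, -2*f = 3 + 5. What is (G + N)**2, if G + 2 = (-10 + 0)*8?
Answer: 3136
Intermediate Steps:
f = -4 (f = -(3 + 5)/2 = -1/2*8 = -4)
l(z) = -2 + z (l(z) = z - 2 = -2 + z)
G = -82 (G = -2 + (-10 + 0)*8 = -2 - 10*8 = -2 - 80 = -82)
N = 26 (N = -2 + (-2 - 5)*(-4) = -2 - 7*(-4) = -2 + 28 = 26)
(G + N)**2 = (-82 + 26)**2 = (-56)**2 = 3136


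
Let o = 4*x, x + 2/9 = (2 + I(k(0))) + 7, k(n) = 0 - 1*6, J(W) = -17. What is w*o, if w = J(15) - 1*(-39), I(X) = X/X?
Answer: 7744/9 ≈ 860.44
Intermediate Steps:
k(n) = -6 (k(n) = 0 - 6 = -6)
I(X) = 1
x = 88/9 (x = -2/9 + ((2 + 1) + 7) = -2/9 + (3 + 7) = -2/9 + 10 = 88/9 ≈ 9.7778)
w = 22 (w = -17 - 1*(-39) = -17 + 39 = 22)
o = 352/9 (o = 4*(88/9) = 352/9 ≈ 39.111)
w*o = 22*(352/9) = 7744/9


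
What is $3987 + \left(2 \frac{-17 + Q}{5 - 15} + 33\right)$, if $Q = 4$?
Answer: $\frac{20113}{5} \approx 4022.6$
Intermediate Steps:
$3987 + \left(2 \frac{-17 + Q}{5 - 15} + 33\right) = 3987 + \left(2 \frac{-17 + 4}{5 - 15} + 33\right) = 3987 + \left(2 \left(- \frac{13}{-10}\right) + 33\right) = 3987 + \left(2 \left(\left(-13\right) \left(- \frac{1}{10}\right)\right) + 33\right) = 3987 + \left(2 \cdot \frac{13}{10} + 33\right) = 3987 + \left(\frac{13}{5} + 33\right) = 3987 + \frac{178}{5} = \frac{20113}{5}$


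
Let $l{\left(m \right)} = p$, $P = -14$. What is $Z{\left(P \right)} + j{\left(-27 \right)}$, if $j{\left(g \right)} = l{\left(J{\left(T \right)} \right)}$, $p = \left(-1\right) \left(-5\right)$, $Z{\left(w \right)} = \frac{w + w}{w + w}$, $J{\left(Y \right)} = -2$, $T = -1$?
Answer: $6$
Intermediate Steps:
$Z{\left(w \right)} = 1$ ($Z{\left(w \right)} = \frac{2 w}{2 w} = 2 w \frac{1}{2 w} = 1$)
$p = 5$
$l{\left(m \right)} = 5$
$j{\left(g \right)} = 5$
$Z{\left(P \right)} + j{\left(-27 \right)} = 1 + 5 = 6$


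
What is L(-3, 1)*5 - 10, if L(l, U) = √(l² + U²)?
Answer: -10 + 5*√10 ≈ 5.8114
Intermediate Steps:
L(l, U) = √(U² + l²)
L(-3, 1)*5 - 10 = √(1² + (-3)²)*5 - 10 = √(1 + 9)*5 - 10 = √10*5 - 10 = 5*√10 - 10 = -10 + 5*√10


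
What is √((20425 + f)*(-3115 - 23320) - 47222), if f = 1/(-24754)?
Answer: I*√330879707734110062/24754 ≈ 23238.0*I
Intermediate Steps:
f = -1/24754 ≈ -4.0398e-5
√((20425 + f)*(-3115 - 23320) - 47222) = √((20425 - 1/24754)*(-3115 - 23320) - 47222) = √((505600449/24754)*(-26435) - 47222) = √(-13365547869315/24754 - 47222) = √(-13366716802703/24754) = I*√330879707734110062/24754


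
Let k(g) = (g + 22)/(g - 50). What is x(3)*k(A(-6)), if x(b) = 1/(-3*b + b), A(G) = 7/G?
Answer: 125/1842 ≈ 0.067861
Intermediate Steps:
x(b) = -1/(2*b) (x(b) = 1/(-2*b) = -1/(2*b))
k(g) = (22 + g)/(-50 + g)
x(3)*k(A(-6)) = (-1/2/3)*((22 + 7/(-6))/(-50 + 7/(-6))) = (-1/2*1/3)*((22 + 7*(-1/6))/(-50 + 7*(-1/6))) = -(22 - 7/6)/(6*(-50 - 7/6)) = -125/(6*(-307/6)*6) = -(-1)*125/(307*6) = -1/6*(-125/307) = 125/1842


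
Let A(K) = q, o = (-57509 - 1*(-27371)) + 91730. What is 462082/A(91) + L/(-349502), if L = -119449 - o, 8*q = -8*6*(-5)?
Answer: 2182486681/141690 ≈ 15403.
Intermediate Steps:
o = 61592 (o = (-57509 + 27371) + 91730 = -30138 + 91730 = 61592)
q = 30 (q = (-8*6*(-5))/8 = (-48*(-5))/8 = (⅛)*240 = 30)
A(K) = 30
L = -181041 (L = -119449 - 1*61592 = -119449 - 61592 = -181041)
462082/A(91) + L/(-349502) = 462082/30 - 181041/(-349502) = 462082*(1/30) - 181041*(-1/349502) = 231041/15 + 4893/9446 = 2182486681/141690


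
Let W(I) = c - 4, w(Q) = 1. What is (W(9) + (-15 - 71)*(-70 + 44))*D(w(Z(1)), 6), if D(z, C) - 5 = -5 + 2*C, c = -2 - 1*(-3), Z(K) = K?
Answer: 26796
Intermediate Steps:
c = 1 (c = -2 + 3 = 1)
D(z, C) = 2*C (D(z, C) = 5 + (-5 + 2*C) = 2*C)
W(I) = -3 (W(I) = 1 - 4 = -3)
(W(9) + (-15 - 71)*(-70 + 44))*D(w(Z(1)), 6) = (-3 + (-15 - 71)*(-70 + 44))*(2*6) = (-3 - 86*(-26))*12 = (-3 + 2236)*12 = 2233*12 = 26796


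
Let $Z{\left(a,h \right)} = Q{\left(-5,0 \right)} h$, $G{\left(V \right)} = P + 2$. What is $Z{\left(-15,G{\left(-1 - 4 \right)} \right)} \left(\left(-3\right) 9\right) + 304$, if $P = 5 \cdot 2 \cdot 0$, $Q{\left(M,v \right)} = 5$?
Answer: $34$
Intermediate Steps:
$P = 0$ ($P = 10 \cdot 0 = 0$)
$G{\left(V \right)} = 2$ ($G{\left(V \right)} = 0 + 2 = 2$)
$Z{\left(a,h \right)} = 5 h$
$Z{\left(-15,G{\left(-1 - 4 \right)} \right)} \left(\left(-3\right) 9\right) + 304 = 5 \cdot 2 \left(\left(-3\right) 9\right) + 304 = 10 \left(-27\right) + 304 = -270 + 304 = 34$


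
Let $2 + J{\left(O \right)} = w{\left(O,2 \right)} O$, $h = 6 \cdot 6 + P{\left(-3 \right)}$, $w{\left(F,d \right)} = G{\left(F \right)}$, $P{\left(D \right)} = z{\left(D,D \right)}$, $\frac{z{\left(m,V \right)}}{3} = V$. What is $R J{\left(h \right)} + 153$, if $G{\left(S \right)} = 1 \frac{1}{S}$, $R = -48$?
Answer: $201$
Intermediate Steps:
$z{\left(m,V \right)} = 3 V$
$P{\left(D \right)} = 3 D$
$G{\left(S \right)} = \frac{1}{S}$
$w{\left(F,d \right)} = \frac{1}{F}$
$h = 27$ ($h = 6 \cdot 6 + 3 \left(-3\right) = 36 - 9 = 27$)
$J{\left(O \right)} = -1$ ($J{\left(O \right)} = -2 + \frac{O}{O} = -2 + 1 = -1$)
$R J{\left(h \right)} + 153 = \left(-48\right) \left(-1\right) + 153 = 48 + 153 = 201$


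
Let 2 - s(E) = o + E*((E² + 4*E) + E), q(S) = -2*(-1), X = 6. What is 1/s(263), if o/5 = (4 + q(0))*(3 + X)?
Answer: -1/18537560 ≈ -5.3945e-8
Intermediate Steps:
q(S) = 2
o = 270 (o = 5*((4 + 2)*(3 + 6)) = 5*(6*9) = 5*54 = 270)
s(E) = -268 - E*(E² + 5*E) (s(E) = 2 - (270 + E*((E² + 4*E) + E)) = 2 - (270 + E*(E² + 5*E)) = 2 + (-270 - E*(E² + 5*E)) = -268 - E*(E² + 5*E))
1/s(263) = 1/(-268 - 1*263³ - 5*263²) = 1/(-268 - 1*18191447 - 5*69169) = 1/(-268 - 18191447 - 345845) = 1/(-18537560) = -1/18537560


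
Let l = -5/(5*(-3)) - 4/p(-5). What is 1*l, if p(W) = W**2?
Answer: 13/75 ≈ 0.17333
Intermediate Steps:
l = 13/75 (l = -5/(5*(-3)) - 4/((-5)**2) = -5/(-15) - 4/25 = -5*(-1/15) - 4*1/25 = 1/3 - 4/25 = 13/75 ≈ 0.17333)
1*l = 1*(13/75) = 13/75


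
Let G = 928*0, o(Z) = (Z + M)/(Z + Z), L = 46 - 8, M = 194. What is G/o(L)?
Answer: 0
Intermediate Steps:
L = 38
o(Z) = (194 + Z)/(2*Z) (o(Z) = (Z + 194)/(Z + Z) = (194 + Z)/((2*Z)) = (194 + Z)*(1/(2*Z)) = (194 + Z)/(2*Z))
G = 0
G/o(L) = 0/(((½)*(194 + 38)/38)) = 0/(((½)*(1/38)*232)) = 0/(58/19) = 0*(19/58) = 0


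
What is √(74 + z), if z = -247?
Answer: I*√173 ≈ 13.153*I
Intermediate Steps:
√(74 + z) = √(74 - 247) = √(-173) = I*√173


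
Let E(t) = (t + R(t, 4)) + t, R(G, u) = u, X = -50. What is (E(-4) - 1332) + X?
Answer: -1386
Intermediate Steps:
E(t) = 4 + 2*t (E(t) = (t + 4) + t = (4 + t) + t = 4 + 2*t)
(E(-4) - 1332) + X = ((4 + 2*(-4)) - 1332) - 50 = ((4 - 8) - 1332) - 50 = (-4 - 1332) - 50 = -1336 - 50 = -1386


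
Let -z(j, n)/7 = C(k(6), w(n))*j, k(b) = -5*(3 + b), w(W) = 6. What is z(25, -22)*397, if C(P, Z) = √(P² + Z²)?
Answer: -208425*√229 ≈ -3.1540e+6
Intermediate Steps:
k(b) = -15 - 5*b
z(j, n) = -21*j*√229 (z(j, n) = -7*√((-15 - 5*6)² + 6²)*j = -7*√((-15 - 30)² + 36)*j = -7*√((-45)² + 36)*j = -7*√(2025 + 36)*j = -7*√2061*j = -7*3*√229*j = -21*j*√229)
z(25, -22)*397 = -21*25*√229*397 = -525*√229*397 = -208425*√229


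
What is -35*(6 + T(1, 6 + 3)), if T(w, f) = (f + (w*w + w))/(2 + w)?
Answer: -1015/3 ≈ -338.33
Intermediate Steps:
T(w, f) = (f + w + w²)/(2 + w) (T(w, f) = (f + (w² + w))/(2 + w) = (f + (w + w²))/(2 + w) = (f + w + w²)/(2 + w))
-35*(6 + T(1, 6 + 3)) = -35*(6 + ((6 + 3) + 1 + 1²)/(2 + 1)) = -35*(6 + (9 + 1 + 1)/3) = -35*(6 + (⅓)*11) = -35*(6 + 11/3) = -35*29/3 = -1015/3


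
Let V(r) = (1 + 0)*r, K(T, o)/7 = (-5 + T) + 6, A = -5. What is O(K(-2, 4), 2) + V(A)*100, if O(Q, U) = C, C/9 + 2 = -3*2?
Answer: -572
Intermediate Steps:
K(T, o) = 7 + 7*T (K(T, o) = 7*((-5 + T) + 6) = 7*(1 + T) = 7 + 7*T)
C = -72 (C = -18 + 9*(-3*2) = -18 + 9*(-6) = -18 - 54 = -72)
O(Q, U) = -72
V(r) = r (V(r) = 1*r = r)
O(K(-2, 4), 2) + V(A)*100 = -72 - 5*100 = -72 - 500 = -572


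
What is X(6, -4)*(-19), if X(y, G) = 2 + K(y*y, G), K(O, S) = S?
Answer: 38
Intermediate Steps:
X(y, G) = 2 + G
X(6, -4)*(-19) = (2 - 4)*(-19) = -2*(-19) = 38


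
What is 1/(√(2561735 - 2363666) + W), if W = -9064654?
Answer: -9064654/82167951941647 - √198069/82167951941647 ≈ -1.1032e-7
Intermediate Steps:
1/(√(2561735 - 2363666) + W) = 1/(√(2561735 - 2363666) - 9064654) = 1/(√198069 - 9064654) = 1/(-9064654 + √198069)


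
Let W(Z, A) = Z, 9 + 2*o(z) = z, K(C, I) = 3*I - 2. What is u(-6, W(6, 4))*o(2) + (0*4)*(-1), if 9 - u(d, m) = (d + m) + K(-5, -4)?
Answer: -161/2 ≈ -80.500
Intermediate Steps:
K(C, I) = -2 + 3*I
o(z) = -9/2 + z/2
u(d, m) = 23 - d - m (u(d, m) = 9 - ((d + m) + (-2 + 3*(-4))) = 9 - ((d + m) + (-2 - 12)) = 9 - ((d + m) - 14) = 9 - (-14 + d + m) = 9 + (14 - d - m) = 23 - d - m)
u(-6, W(6, 4))*o(2) + (0*4)*(-1) = (23 - 1*(-6) - 1*6)*(-9/2 + (1/2)*2) + (0*4)*(-1) = (23 + 6 - 6)*(-9/2 + 1) + 0*(-1) = 23*(-7/2) + 0 = -161/2 + 0 = -161/2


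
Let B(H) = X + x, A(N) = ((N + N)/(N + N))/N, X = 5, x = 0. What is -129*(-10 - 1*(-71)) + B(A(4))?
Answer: -7864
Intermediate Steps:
A(N) = 1/N (A(N) = ((2*N)/((2*N)))/N = ((2*N)*(1/(2*N)))/N = 1/N)
B(H) = 5 (B(H) = 5 + 0 = 5)
-129*(-10 - 1*(-71)) + B(A(4)) = -129*(-10 - 1*(-71)) + 5 = -129*(-10 + 71) + 5 = -129*61 + 5 = -7869 + 5 = -7864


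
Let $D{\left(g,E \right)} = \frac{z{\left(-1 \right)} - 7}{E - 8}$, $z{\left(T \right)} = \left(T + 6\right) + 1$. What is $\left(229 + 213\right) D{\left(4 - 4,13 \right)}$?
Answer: $- \frac{442}{5} \approx -88.4$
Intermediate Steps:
$z{\left(T \right)} = 7 + T$ ($z{\left(T \right)} = \left(6 + T\right) + 1 = 7 + T$)
$D{\left(g,E \right)} = - \frac{1}{-8 + E}$ ($D{\left(g,E \right)} = \frac{\left(7 - 1\right) - 7}{E - 8} = \frac{6 - 7}{-8 + E} = - \frac{1}{-8 + E}$)
$\left(229 + 213\right) D{\left(4 - 4,13 \right)} = \left(229 + 213\right) \left(- \frac{1}{-8 + 13}\right) = 442 \left(- \frac{1}{5}\right) = - \frac{442}{5}$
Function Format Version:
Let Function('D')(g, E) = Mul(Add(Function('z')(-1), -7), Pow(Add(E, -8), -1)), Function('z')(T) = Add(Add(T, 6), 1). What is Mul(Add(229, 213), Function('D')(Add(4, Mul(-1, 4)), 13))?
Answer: Rational(-442, 5) ≈ -88.400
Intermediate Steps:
Function('z')(T) = Add(7, T) (Function('z')(T) = Add(Add(6, T), 1) = Add(7, T))
Function('D')(g, E) = Mul(-1, Pow(Add(-8, E), -1)) (Function('D')(g, E) = Mul(Add(Add(7, -1), -7), Pow(Add(E, -8), -1)) = Mul(Add(6, -7), Pow(Add(-8, E), -1)) = Mul(-1, Pow(Add(-8, E), -1)))
Mul(Add(229, 213), Function('D')(Add(4, Mul(-1, 4)), 13)) = Mul(Add(229, 213), Mul(-1, Pow(Add(-8, 13), -1))) = Mul(442, Mul(-1, Pow(5, -1))) = Mul(442, Mul(-1, Rational(1, 5))) = Mul(442, Rational(-1, 5)) = Rational(-442, 5)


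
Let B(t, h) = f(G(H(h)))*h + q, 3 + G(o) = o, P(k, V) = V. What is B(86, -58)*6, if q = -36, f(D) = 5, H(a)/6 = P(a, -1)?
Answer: -1956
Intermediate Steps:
H(a) = -6 (H(a) = 6*(-1) = -6)
G(o) = -3 + o
B(t, h) = -36 + 5*h (B(t, h) = 5*h - 36 = -36 + 5*h)
B(86, -58)*6 = (-36 + 5*(-58))*6 = (-36 - 290)*6 = -326*6 = -1956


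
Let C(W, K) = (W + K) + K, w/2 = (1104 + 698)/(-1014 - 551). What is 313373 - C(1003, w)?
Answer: 488866258/1565 ≈ 3.1237e+5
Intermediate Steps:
w = -3604/1565 (w = 2*((1104 + 698)/(-1014 - 551)) = 2*(1802/(-1565)) = 2*(1802*(-1/1565)) = 2*(-1802/1565) = -3604/1565 ≈ -2.3029)
C(W, K) = W + 2*K (C(W, K) = (K + W) + K = W + 2*K)
313373 - C(1003, w) = 313373 - (1003 + 2*(-3604/1565)) = 313373 - (1003 - 7208/1565) = 313373 - 1*1562487/1565 = 313373 - 1562487/1565 = 488866258/1565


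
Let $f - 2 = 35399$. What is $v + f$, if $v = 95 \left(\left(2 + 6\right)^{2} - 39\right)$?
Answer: $37776$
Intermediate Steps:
$v = 2375$ ($v = 95 \left(8^{2} + \left(-56 + 17\right)\right) = 95 \left(64 - 39\right) = 95 \cdot 25 = 2375$)
$f = 35401$ ($f = 2 + 35399 = 35401$)
$v + f = 2375 + 35401 = 37776$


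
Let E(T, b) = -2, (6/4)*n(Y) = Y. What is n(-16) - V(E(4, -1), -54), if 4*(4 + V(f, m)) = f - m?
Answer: -59/3 ≈ -19.667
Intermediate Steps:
n(Y) = 2*Y/3
V(f, m) = -4 - m/4 + f/4 (V(f, m) = -4 + (f - m)/4 = -4 + (-m/4 + f/4) = -4 - m/4 + f/4)
n(-16) - V(E(4, -1), -54) = (⅔)*(-16) - (-4 - ¼*(-54) + (¼)*(-2)) = -32/3 - (-4 + 27/2 - ½) = -32/3 - 1*9 = -32/3 - 9 = -59/3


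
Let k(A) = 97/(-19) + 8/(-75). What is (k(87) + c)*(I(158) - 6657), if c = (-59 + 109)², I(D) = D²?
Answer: 65082721411/1425 ≈ 4.5672e+7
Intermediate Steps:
k(A) = -7427/1425 (k(A) = 97*(-1/19) + 8*(-1/75) = -97/19 - 8/75 = -7427/1425)
c = 2500 (c = 50² = 2500)
(k(87) + c)*(I(158) - 6657) = (-7427/1425 + 2500)*(158² - 6657) = 3555073*(24964 - 6657)/1425 = (3555073/1425)*18307 = 65082721411/1425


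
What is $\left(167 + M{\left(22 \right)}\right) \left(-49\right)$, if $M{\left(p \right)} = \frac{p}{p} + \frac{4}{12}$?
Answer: $- \frac{24745}{3} \approx -8248.3$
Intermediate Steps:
$M{\left(p \right)} = \frac{4}{3}$ ($M{\left(p \right)} = 1 + 4 \cdot \frac{1}{12} = 1 + \frac{1}{3} = \frac{4}{3}$)
$\left(167 + M{\left(22 \right)}\right) \left(-49\right) = \left(167 + \frac{4}{3}\right) \left(-49\right) = \frac{505}{3} \left(-49\right) = - \frac{24745}{3}$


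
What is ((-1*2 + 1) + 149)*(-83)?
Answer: -12284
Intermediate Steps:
((-1*2 + 1) + 149)*(-83) = ((-2 + 1) + 149)*(-83) = (-1 + 149)*(-83) = 148*(-83) = -12284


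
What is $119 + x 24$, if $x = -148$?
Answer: $-3433$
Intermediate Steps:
$119 + x 24 = 119 - 3552 = -3433$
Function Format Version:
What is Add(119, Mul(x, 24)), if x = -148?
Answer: -3433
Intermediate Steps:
Add(119, Mul(x, 24)) = Add(119, Mul(-148, 24)) = Add(119, -3552) = -3433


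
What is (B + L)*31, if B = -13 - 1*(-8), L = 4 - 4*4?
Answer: -527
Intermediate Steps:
L = -12 (L = 4 - 16 = -12)
B = -5 (B = -13 + 8 = -5)
(B + L)*31 = (-5 - 12)*31 = -17*31 = -527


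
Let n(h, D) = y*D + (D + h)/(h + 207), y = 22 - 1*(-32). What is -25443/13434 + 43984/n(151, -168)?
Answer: -98056338449/14543617054 ≈ -6.7422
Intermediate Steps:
y = 54 (y = 22 + 32 = 54)
n(h, D) = 54*D + (D + h)/(207 + h) (n(h, D) = 54*D + (D + h)/(h + 207) = 54*D + (D + h)/(207 + h))
-25443/13434 + 43984/n(151, -168) = -25443/13434 + 43984/(((151 + 11179*(-168) + 54*(-168)*151)/(207 + 151))) = -25443*1/13434 + 43984/(((151 - 1878072 - 1369872)/358)) = -8481/4478 + 43984/(((1/358)*(-3247793))) = -8481/4478 + 43984/(-3247793/358) = -8481/4478 + 43984*(-358/3247793) = -8481/4478 - 15746272/3247793 = -98056338449/14543617054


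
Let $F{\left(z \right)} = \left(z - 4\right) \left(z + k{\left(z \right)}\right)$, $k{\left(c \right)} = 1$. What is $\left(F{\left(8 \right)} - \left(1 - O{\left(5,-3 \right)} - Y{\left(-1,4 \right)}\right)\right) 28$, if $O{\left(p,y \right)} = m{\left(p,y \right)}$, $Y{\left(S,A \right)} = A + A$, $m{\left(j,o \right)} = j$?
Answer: $1344$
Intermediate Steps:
$Y{\left(S,A \right)} = 2 A$
$O{\left(p,y \right)} = p$
$F{\left(z \right)} = \left(1 + z\right) \left(-4 + z\right)$ ($F{\left(z \right)} = \left(z - 4\right) \left(z + 1\right) = \left(-4 + z\right) \left(1 + z\right) = \left(1 + z\right) \left(-4 + z\right)$)
$\left(F{\left(8 \right)} - \left(1 - O{\left(5,-3 \right)} - Y{\left(-1,4 \right)}\right)\right) 28 = \left(\left(-4 + 8^{2} - 24\right) + \left(\left(2 \cdot 4 + 5\right) - 1\right)\right) 28 = \left(\left(-4 + 64 - 24\right) + \left(\left(8 + 5\right) - 1\right)\right) 28 = \left(36 + \left(13 - 1\right)\right) 28 = \left(36 + 12\right) 28 = 48 \cdot 28 = 1344$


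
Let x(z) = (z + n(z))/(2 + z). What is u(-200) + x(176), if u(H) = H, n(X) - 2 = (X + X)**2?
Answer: 44241/89 ≈ 497.09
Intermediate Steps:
n(X) = 2 + 4*X**2 (n(X) = 2 + (X + X)**2 = 2 + (2*X)**2 = 2 + 4*X**2)
x(z) = (2 + z + 4*z**2)/(2 + z) (x(z) = (z + (2 + 4*z**2))/(2 + z) = (2 + z + 4*z**2)/(2 + z))
u(-200) + x(176) = -200 + (2 + 176 + 4*176**2)/(2 + 176) = -200 + (2 + 176 + 4*30976)/178 = -200 + (2 + 176 + 123904)/178 = -200 + (1/178)*124082 = -200 + 62041/89 = 44241/89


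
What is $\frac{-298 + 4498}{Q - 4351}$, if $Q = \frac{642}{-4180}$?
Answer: $- \frac{8778000}{9093911} \approx -0.96526$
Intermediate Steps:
$Q = - \frac{321}{2090}$ ($Q = 642 \left(- \frac{1}{4180}\right) = - \frac{321}{2090} \approx -0.15359$)
$\frac{-298 + 4498}{Q - 4351} = \frac{-298 + 4498}{- \frac{321}{2090} - 4351} = \frac{4200}{- \frac{9093911}{2090}} = 4200 \left(- \frac{2090}{9093911}\right) = - \frac{8778000}{9093911}$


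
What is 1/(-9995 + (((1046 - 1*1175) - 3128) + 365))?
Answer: -1/12887 ≈ -7.7598e-5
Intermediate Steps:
1/(-9995 + (((1046 - 1*1175) - 3128) + 365)) = 1/(-9995 + (((1046 - 1175) - 3128) + 365)) = 1/(-9995 + ((-129 - 3128) + 365)) = 1/(-9995 + (-3257 + 365)) = 1/(-9995 - 2892) = 1/(-12887) = -1/12887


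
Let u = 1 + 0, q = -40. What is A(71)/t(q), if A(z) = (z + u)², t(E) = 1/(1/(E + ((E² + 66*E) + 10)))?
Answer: -2592/535 ≈ -4.8449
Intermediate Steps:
u = 1
t(E) = 10 + E² + 67*E (t(E) = 1/(1/(E + (10 + E² + 66*E))) = 1/(1/(10 + E² + 67*E)) = 10 + E² + 67*E)
A(z) = (1 + z)² (A(z) = (z + 1)² = (1 + z)²)
A(71)/t(q) = (1 + 71)²/(10 + (-40)² + 67*(-40)) = 72²/(10 + 1600 - 2680) = 5184/(-1070) = 5184*(-1/1070) = -2592/535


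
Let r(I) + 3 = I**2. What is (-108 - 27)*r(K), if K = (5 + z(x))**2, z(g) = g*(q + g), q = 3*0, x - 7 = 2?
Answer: -7384609755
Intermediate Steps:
x = 9 (x = 7 + 2 = 9)
q = 0
z(g) = g**2 (z(g) = g*(0 + g) = g*g = g**2)
K = 7396 (K = (5 + 9**2)**2 = (5 + 81)**2 = 86**2 = 7396)
r(I) = -3 + I**2
(-108 - 27)*r(K) = (-108 - 27)*(-3 + 7396**2) = -135*(-3 + 54700816) = -135*54700813 = -7384609755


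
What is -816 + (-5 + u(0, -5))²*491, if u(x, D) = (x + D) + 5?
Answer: 11459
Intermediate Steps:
u(x, D) = 5 + D + x (u(x, D) = (D + x) + 5 = 5 + D + x)
-816 + (-5 + u(0, -5))²*491 = -816 + (-5 + (5 - 5 + 0))²*491 = -816 + (-5 + 0)²*491 = -816 + (-5)²*491 = -816 + 25*491 = -816 + 12275 = 11459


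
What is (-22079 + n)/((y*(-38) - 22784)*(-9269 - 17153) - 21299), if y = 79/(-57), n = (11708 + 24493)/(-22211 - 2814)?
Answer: -150699048/4098999384025 ≈ -3.6765e-5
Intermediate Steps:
n = -3291/2275 (n = 36201/(-25025) = 36201*(-1/25025) = -3291/2275 ≈ -1.4466)
y = -79/57 (y = 79*(-1/57) = -79/57 ≈ -1.3860)
(-22079 + n)/((y*(-38) - 22784)*(-9269 - 17153) - 21299) = (-22079 - 3291/2275)/((-79/57*(-38) - 22784)*(-9269 - 17153) - 21299) = -50233016/(2275*((158/3 - 22784)*(-26422) - 21299)) = -50233016/(2275*(-68194/3*(-26422) - 21299)) = -50233016/(2275*(1801821868/3 - 21299)) = -50233016/(2275*1801757971/3) = -50233016/2275*3/1801757971 = -150699048/4098999384025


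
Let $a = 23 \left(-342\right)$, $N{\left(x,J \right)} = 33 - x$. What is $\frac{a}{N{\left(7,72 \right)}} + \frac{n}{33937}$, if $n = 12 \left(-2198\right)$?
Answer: $- \frac{133817109}{441181} \approx -303.32$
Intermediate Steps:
$n = -26376$
$a = -7866$
$\frac{a}{N{\left(7,72 \right)}} + \frac{n}{33937} = - \frac{7866}{33 - 7} - \frac{26376}{33937} = - \frac{7866}{26} - \frac{26376}{33937} = \left(-7866\right) \frac{1}{26} - \frac{26376}{33937} = - \frac{3933}{13} - \frac{26376}{33937} = - \frac{133817109}{441181}$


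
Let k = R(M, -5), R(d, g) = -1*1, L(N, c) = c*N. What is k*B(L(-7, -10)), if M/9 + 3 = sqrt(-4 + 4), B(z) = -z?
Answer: 70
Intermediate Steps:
L(N, c) = N*c
M = -27 (M = -27 + 9*sqrt(-4 + 4) = -27 + 9*sqrt(0) = -27 + 9*0 = -27 + 0 = -27)
R(d, g) = -1
k = -1
k*B(L(-7, -10)) = -(-1)*(-7*(-10)) = -(-1)*70 = -1*(-70) = 70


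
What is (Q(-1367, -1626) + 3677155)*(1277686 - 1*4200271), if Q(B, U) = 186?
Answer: -10747341646485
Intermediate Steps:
(Q(-1367, -1626) + 3677155)*(1277686 - 1*4200271) = (186 + 3677155)*(1277686 - 1*4200271) = 3677341*(1277686 - 4200271) = 3677341*(-2922585) = -10747341646485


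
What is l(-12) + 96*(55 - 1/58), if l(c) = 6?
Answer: 153246/29 ≈ 5284.3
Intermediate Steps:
l(-12) + 96*(55 - 1/58) = 6 + 96*(55 - 1/58) = 6 + 96*(3189/58) = 6 + 153072/29 = 153246/29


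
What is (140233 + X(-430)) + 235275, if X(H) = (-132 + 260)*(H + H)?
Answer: 265428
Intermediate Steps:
X(H) = 256*H (X(H) = 128*(2*H) = 256*H)
(140233 + X(-430)) + 235275 = (140233 + 256*(-430)) + 235275 = (140233 - 110080) + 235275 = 30153 + 235275 = 265428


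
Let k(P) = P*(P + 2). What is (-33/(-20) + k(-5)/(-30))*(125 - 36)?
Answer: 2047/20 ≈ 102.35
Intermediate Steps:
k(P) = P*(2 + P)
(-33/(-20) + k(-5)/(-30))*(125 - 36) = (-33/(-20) - 5*(2 - 5)/(-30))*(125 - 36) = (-33*(-1/20) - 5*(-3)*(-1/30))*89 = (33/20 + 15*(-1/30))*89 = (33/20 - ½)*89 = (23/20)*89 = 2047/20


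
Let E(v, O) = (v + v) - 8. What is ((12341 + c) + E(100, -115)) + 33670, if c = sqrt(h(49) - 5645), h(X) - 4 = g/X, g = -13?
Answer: 46203 + I*sqrt(276422)/7 ≈ 46203.0 + 75.108*I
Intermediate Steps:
E(v, O) = -8 + 2*v (E(v, O) = 2*v - 8 = -8 + 2*v)
h(X) = 4 - 13/X
c = I*sqrt(276422)/7 (c = sqrt((4 - 13/49) - 5645) = sqrt(183/49 - 5645) = sqrt(-276422/49) = I*sqrt(276422)/7 ≈ 75.108*I)
((12341 + c) + E(100, -115)) + 33670 = ((12341 + I*sqrt(276422)/7) + (-8 + 2*100)) + 33670 = ((12341 + I*sqrt(276422)/7) + (-8 + 200)) + 33670 = ((12341 + I*sqrt(276422)/7) + 192) + 33670 = (12533 + I*sqrt(276422)/7) + 33670 = 46203 + I*sqrt(276422)/7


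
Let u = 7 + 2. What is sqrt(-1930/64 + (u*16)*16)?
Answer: sqrt(145526)/8 ≈ 47.685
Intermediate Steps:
u = 9
sqrt(-1930/64 + (u*16)*16) = sqrt(-1930/64 + (9*16)*16) = sqrt(-1930*1/64 + 144*16) = sqrt(-965/32 + 2304) = sqrt(72763/32) = sqrt(145526)/8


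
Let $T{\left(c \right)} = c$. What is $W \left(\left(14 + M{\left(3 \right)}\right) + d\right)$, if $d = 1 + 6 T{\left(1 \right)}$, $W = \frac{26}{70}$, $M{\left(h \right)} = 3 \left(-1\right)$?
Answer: $\frac{234}{35} \approx 6.6857$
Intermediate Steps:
$M{\left(h \right)} = -3$
$W = \frac{13}{35}$ ($W = 26 \cdot \frac{1}{70} = \frac{13}{35} \approx 0.37143$)
$d = 7$ ($d = 1 + 6 \cdot 1 = 1 + 6 = 7$)
$W \left(\left(14 + M{\left(3 \right)}\right) + d\right) = \frac{13 \left(\left(14 - 3\right) + 7\right)}{35} = \frac{13 \left(11 + 7\right)}{35} = \frac{13}{35} \cdot 18 = \frac{234}{35}$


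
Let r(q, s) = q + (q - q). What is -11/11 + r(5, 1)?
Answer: 4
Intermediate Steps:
r(q, s) = q (r(q, s) = q + 0 = q)
-11/11 + r(5, 1) = -11/11 + 5 = (1/11)*(-11) + 5 = -1 + 5 = 4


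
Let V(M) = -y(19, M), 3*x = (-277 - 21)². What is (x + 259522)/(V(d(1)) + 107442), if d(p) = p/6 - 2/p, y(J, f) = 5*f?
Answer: 247820/92101 ≈ 2.6907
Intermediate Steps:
d(p) = -2/p + p/6 (d(p) = p*(⅙) - 2/p = p/6 - 2/p = -2/p + p/6)
x = 88804/3 (x = (-277 - 21)²/3 = (⅓)*(-298)² = (⅓)*88804 = 88804/3 ≈ 29601.)
V(M) = -5*M
(x + 259522)/(V(d(1)) + 107442) = (88804/3 + 259522)/(-5*(-2/1 + (⅙)*1) + 107442) = 867370/(3*(-5*(-2*1 + ⅙) + 107442)) = 867370/(3*(-5*(-2 + ⅙) + 107442)) = 867370/(3*(-5*(-11/6) + 107442)) = 867370/(3*(55/6 + 107442)) = 867370/(3*(644707/6)) = (867370/3)*(6/644707) = 247820/92101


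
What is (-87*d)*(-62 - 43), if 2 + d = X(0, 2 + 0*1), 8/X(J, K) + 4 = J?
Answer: -36540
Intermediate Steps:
X(J, K) = 8/(-4 + J)
d = -4 (d = -2 + 8/(-4 + 0) = -2 + 8/(-4) = -2 + 8*(-1/4) = -2 - 2 = -4)
(-87*d)*(-62 - 43) = (-87*(-4))*(-62 - 43) = 348*(-105) = -36540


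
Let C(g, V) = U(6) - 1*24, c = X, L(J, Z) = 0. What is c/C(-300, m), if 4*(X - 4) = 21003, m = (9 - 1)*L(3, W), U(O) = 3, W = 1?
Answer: -21019/84 ≈ -250.23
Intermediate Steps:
m = 0 (m = (9 - 1)*0 = 8*0 = 0)
X = 21019/4 (X = 4 + (1/4)*21003 = 4 + 21003/4 = 21019/4 ≈ 5254.8)
c = 21019/4 ≈ 5254.8
C(g, V) = -21 (C(g, V) = 3 - 1*24 = 3 - 24 = -21)
c/C(-300, m) = (21019/4)/(-21) = (21019/4)*(-1/21) = -21019/84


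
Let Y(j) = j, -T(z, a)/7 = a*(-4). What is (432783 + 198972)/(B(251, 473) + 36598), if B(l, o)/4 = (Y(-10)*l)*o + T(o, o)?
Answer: -631755/4659346 ≈ -0.13559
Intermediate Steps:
T(z, a) = 28*a (T(z, a) = -7*a*(-4) = -(-28)*a = 28*a)
B(l, o) = 112*o - 40*l*o (B(l, o) = 4*((-10*l)*o + 28*o) = 4*(-10*l*o + 28*o) = 4*(28*o - 10*l*o) = 112*o - 40*l*o)
(432783 + 198972)/(B(251, 473) + 36598) = (432783 + 198972)/(8*473*(14 - 5*251) + 36598) = 631755/(8*473*(14 - 1255) + 36598) = 631755/(8*473*(-1241) + 36598) = 631755/(-4695944 + 36598) = 631755/(-4659346) = 631755*(-1/4659346) = -631755/4659346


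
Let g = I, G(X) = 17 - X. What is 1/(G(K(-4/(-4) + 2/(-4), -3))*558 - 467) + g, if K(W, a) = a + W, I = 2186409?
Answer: 22769263327/10414 ≈ 2.1864e+6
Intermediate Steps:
K(W, a) = W + a
g = 2186409
1/(G(K(-4/(-4) + 2/(-4), -3))*558 - 467) + g = 1/((17 - ((-4/(-4) + 2/(-4)) - 3))*558 - 467) + 2186409 = 1/((17 - ((-4*(-¼) + 2*(-¼)) - 3))*558 - 467) + 2186409 = 1/((17 - ((1 - ½) - 3))*558 - 467) + 2186409 = 1/((17 - (½ - 3))*558 - 467) + 2186409 = 1/((17 - 1*(-5/2))*558 - 467) + 2186409 = 1/((17 + 5/2)*558 - 467) + 2186409 = 1/((39/2)*558 - 467) + 2186409 = 1/(10881 - 467) + 2186409 = 1/10414 + 2186409 = 22769263327/10414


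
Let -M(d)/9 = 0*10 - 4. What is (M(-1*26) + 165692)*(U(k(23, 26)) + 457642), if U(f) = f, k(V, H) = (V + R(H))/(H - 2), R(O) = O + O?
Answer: 75844611276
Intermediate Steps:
R(O) = 2*O
k(V, H) = (V + 2*H)/(-2 + H) (k(V, H) = (V + 2*H)/(H - 2) = (V + 2*H)/(-2 + H))
M(d) = 36 (M(d) = -9*(0*10 - 4) = -9*(0 - 4) = -9*(-4) = 36)
(M(-1*26) + 165692)*(U(k(23, 26)) + 457642) = (36 + 165692)*((23 + 2*26)/(-2 + 26) + 457642) = 165728*((23 + 52)/24 + 457642) = 165728*((1/24)*75 + 457642) = 165728*(25/8 + 457642) = 165728*(3661161/8) = 75844611276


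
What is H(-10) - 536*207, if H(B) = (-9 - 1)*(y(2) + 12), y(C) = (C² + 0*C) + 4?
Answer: -111152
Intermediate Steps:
y(C) = 4 + C² (y(C) = (C² + 0) + 4 = C² + 4 = 4 + C²)
H(B) = -200 (H(B) = (-9 - 1)*((4 + 2²) + 12) = -10*((4 + 4) + 12) = -10*(8 + 12) = -10*20 = -200)
H(-10) - 536*207 = -200 - 536*207 = -200 - 110952 = -111152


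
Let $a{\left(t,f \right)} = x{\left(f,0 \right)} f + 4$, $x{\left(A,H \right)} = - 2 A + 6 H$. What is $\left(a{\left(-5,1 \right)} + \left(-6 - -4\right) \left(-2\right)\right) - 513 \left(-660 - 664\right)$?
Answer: $679218$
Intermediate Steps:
$a{\left(t,f \right)} = 4 - 2 f^{2}$ ($a{\left(t,f \right)} = \left(- 2 f + 6 \cdot 0\right) f + 4 = \left(- 2 f + 0\right) f + 4 = - 2 f f + 4 = - 2 f^{2} + 4 = 4 - 2 f^{2}$)
$\left(a{\left(-5,1 \right)} + \left(-6 - -4\right) \left(-2\right)\right) - 513 \left(-660 - 664\right) = \left(\left(4 - 2 \cdot 1^{2}\right) + \left(-6 - -4\right) \left(-2\right)\right) - 513 \left(-660 - 664\right) = \left(\left(4 - 2\right) + \left(-6 + 4\right) \left(-2\right)\right) - 513 \left(-660 - 664\right) = \left(\left(4 - 2\right) - -4\right) - -679212 = \left(2 + 4\right) + 679212 = 6 + 679212 = 679218$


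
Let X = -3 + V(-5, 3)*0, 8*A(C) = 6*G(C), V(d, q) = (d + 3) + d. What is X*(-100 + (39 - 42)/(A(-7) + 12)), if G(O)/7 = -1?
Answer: 904/3 ≈ 301.33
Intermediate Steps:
V(d, q) = 3 + 2*d (V(d, q) = (3 + d) + d = 3 + 2*d)
G(O) = -7 (G(O) = 7*(-1) = -7)
A(C) = -21/4 (A(C) = (6*(-7))/8 = (⅛)*(-42) = -21/4)
X = -3 (X = -3 + (3 + 2*(-5))*0 = -3 + (3 - 10)*0 = -3 - 7*0 = -3 + 0 = -3)
X*(-100 + (39 - 42)/(A(-7) + 12)) = -3*(-100 + (39 - 42)/(-21/4 + 12)) = -3*(-100 - 3/27/4) = -3*(-100 - 3*4/27) = -3*(-100 - 4/9) = -3*(-904/9) = 904/3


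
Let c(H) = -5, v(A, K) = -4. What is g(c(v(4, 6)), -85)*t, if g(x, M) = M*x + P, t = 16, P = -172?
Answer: 4048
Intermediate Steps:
g(x, M) = -172 + M*x (g(x, M) = M*x - 172 = -172 + M*x)
g(c(v(4, 6)), -85)*t = (-172 - 85*(-5))*16 = (-172 + 425)*16 = 253*16 = 4048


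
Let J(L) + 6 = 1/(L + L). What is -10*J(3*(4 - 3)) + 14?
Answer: 217/3 ≈ 72.333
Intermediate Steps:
J(L) = -6 + 1/(2*L) (J(L) = -6 + 1/(L + L) = -6 + 1/(2*L))
-10*J(3*(4 - 3)) + 14 = -10*(-6 + 1/(2*((3*(4 - 3))))) + 14 = -10*(-6 + 1/(2*((3*1)))) + 14 = -10*(-6 + (½)/3) + 14 = -10*(-6 + (½)*(⅓)) + 14 = -10*(-6 + ⅙) + 14 = -10*(-35/6) + 14 = 175/3 + 14 = 217/3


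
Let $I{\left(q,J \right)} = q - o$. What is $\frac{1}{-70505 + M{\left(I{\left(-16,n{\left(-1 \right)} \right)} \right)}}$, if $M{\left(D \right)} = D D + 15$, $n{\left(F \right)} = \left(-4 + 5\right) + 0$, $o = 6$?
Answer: $- \frac{1}{70006} \approx -1.4284 \cdot 10^{-5}$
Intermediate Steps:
$n{\left(F \right)} = 1$ ($n{\left(F \right)} = 1 + 0 = 1$)
$I{\left(q,J \right)} = -6 + q$ ($I{\left(q,J \right)} = q - 6 = -6 + q$)
$M{\left(D \right)} = 15 + D^{2}$ ($M{\left(D \right)} = D^{2} + 15 = 15 + D^{2}$)
$\frac{1}{-70505 + M{\left(I{\left(-16,n{\left(-1 \right)} \right)} \right)}} = \frac{1}{-70505 + \left(15 + \left(-6 - 16\right)^{2}\right)} = \frac{1}{-70505 + \left(15 + \left(-22\right)^{2}\right)} = \frac{1}{-70505 + \left(15 + 484\right)} = \frac{1}{-70505 + 499} = \frac{1}{-70006} = - \frac{1}{70006}$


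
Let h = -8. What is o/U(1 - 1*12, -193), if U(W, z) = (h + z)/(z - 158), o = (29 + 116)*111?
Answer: 1883115/67 ≈ 28106.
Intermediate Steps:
o = 16095 (o = 145*111 = 16095)
U(W, z) = (-8 + z)/(-158 + z) (U(W, z) = (-8 + z)/(z - 158) = (-8 + z)/(-158 + z))
o/U(1 - 1*12, -193) = 16095/(((-8 - 193)/(-158 - 193))) = 16095/((-201/(-351))) = 16095/((-1/351*(-201))) = 16095/(67/117) = 16095*(117/67) = 1883115/67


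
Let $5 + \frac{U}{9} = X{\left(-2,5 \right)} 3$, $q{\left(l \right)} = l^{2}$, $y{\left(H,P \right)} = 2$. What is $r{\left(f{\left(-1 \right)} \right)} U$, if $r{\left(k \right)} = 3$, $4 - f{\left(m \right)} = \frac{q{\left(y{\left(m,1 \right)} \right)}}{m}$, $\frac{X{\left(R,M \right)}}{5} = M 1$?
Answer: $1890$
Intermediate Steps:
$X{\left(R,M \right)} = 5 M$ ($X{\left(R,M \right)} = 5 M 1 = 5 M$)
$f{\left(m \right)} = 4 - \frac{4}{m}$ ($f{\left(m \right)} = 4 - \frac{2^{2}}{m} = 4 - \frac{4}{m}$)
$U = 630$ ($U = -45 + 9 \cdot 5 \cdot 5 \cdot 3 = -45 + 9 \cdot 25 \cdot 3 = -45 + 9 \cdot 75 = -45 + 675 = 630$)
$r{\left(f{\left(-1 \right)} \right)} U = 3 \cdot 630 = 1890$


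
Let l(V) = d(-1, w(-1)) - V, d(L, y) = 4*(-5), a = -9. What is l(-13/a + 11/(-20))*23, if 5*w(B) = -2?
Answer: -86503/180 ≈ -480.57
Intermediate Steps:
w(B) = -2/5 (w(B) = (1/5)*(-2) = -2/5)
d(L, y) = -20
l(V) = -20 - V
l(-13/a + 11/(-20))*23 = (-20 - (-13/(-9) + 11/(-20)))*23 = (-20 - (-13*(-1/9) + 11*(-1/20)))*23 = (-20 - (13/9 - 11/20))*23 = (-20 - 1*161/180)*23 = (-20 - 161/180)*23 = -3761/180*23 = -86503/180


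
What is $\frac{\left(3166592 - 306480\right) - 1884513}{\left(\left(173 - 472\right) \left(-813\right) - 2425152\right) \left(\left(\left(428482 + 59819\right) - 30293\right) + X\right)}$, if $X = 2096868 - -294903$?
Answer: $- \frac{975599}{6218403013635} \approx -1.5689 \cdot 10^{-7}$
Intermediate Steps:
$X = 2391771$ ($X = 2096868 + 294903 = 2391771$)
$\frac{\left(3166592 - 306480\right) - 1884513}{\left(\left(173 - 472\right) \left(-813\right) - 2425152\right) \left(\left(\left(428482 + 59819\right) - 30293\right) + X\right)} = \frac{\left(3166592 - 306480\right) - 1884513}{\left(\left(173 - 472\right) \left(-813\right) - 2425152\right) \left(\left(\left(428482 + 59819\right) - 30293\right) + 2391771\right)} = \frac{2860112 - 1884513}{\left(\left(-299\right) \left(-813\right) - 2425152\right) \left(\left(488301 - 30293\right) + 2391771\right)} = \frac{975599}{\left(243087 - 2425152\right) \left(458008 + 2391771\right)} = \frac{975599}{\left(-2182065\right) 2849779} = \frac{975599}{-6218403013635} = 975599 \left(- \frac{1}{6218403013635}\right) = - \frac{975599}{6218403013635}$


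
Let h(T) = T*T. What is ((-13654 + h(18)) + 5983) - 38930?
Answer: -46277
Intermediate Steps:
h(T) = T²
((-13654 + h(18)) + 5983) - 38930 = ((-13654 + 18²) + 5983) - 38930 = ((-13654 + 324) + 5983) - 38930 = (-13330 + 5983) - 38930 = -7347 - 38930 = -46277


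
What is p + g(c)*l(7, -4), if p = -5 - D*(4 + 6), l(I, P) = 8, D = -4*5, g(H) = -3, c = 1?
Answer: 171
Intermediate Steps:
D = -20
p = 195 (p = -5 - (-20)*(4 + 6) = -5 - (-20)*10 = -5 - 1*(-200) = -5 + 200 = 195)
p + g(c)*l(7, -4) = 195 - 3*8 = 195 - 24 = 171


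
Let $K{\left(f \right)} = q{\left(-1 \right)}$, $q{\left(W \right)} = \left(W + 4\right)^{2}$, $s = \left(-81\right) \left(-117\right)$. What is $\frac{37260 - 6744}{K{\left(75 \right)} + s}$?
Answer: $\frac{5086}{1581} \approx 3.2169$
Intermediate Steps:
$s = 9477$
$q{\left(W \right)} = \left(4 + W\right)^{2}$
$K{\left(f \right)} = 9$ ($K{\left(f \right)} = \left(4 - 1\right)^{2} = 3^{2} = 9$)
$\frac{37260 - 6744}{K{\left(75 \right)} + s} = \frac{37260 - 6744}{9 + 9477} = \frac{30516}{9486} = 30516 \cdot \frac{1}{9486} = \frac{5086}{1581}$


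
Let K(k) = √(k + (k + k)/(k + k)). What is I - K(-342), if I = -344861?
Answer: -344861 - I*√341 ≈ -3.4486e+5 - 18.466*I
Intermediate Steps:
K(k) = √(1 + k) (K(k) = √(k + (2*k)/((2*k))) = √(k + (2*k)*(1/(2*k))) = √(k + 1) = √(1 + k))
I - K(-342) = -344861 - √(1 - 342) = -344861 - √(-341) = -344861 - I*√341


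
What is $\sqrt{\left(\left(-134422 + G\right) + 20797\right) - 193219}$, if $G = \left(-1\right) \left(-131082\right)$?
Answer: $i \sqrt{175762} \approx 419.24 i$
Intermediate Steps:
$G = 131082$
$\sqrt{\left(\left(-134422 + G\right) + 20797\right) - 193219} = \sqrt{\left(\left(-134422 + 131082\right) + 20797\right) - 193219} = \sqrt{\left(-3340 + 20797\right) - 193219} = \sqrt{17457 - 193219} = \sqrt{-175762} = i \sqrt{175762}$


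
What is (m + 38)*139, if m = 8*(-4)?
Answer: 834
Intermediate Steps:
m = -32
(m + 38)*139 = (-32 + 38)*139 = 6*139 = 834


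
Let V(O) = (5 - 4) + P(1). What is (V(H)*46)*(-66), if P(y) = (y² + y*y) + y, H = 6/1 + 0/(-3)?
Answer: -12144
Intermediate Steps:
H = 6 (H = 6*1 + 0*(-⅓) = 6 + 0 = 6)
P(y) = y + 2*y² (P(y) = (y² + y²) + y = 2*y² + y = y + 2*y²)
V(O) = 4 (V(O) = (5 - 4) + 1*(1 + 2*1) = 1 + 1*(1 + 2) = 1 + 1*3 = 1 + 3 = 4)
(V(H)*46)*(-66) = (4*46)*(-66) = 184*(-66) = -12144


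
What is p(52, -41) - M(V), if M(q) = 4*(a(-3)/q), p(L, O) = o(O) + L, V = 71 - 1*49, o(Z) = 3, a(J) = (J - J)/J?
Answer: 55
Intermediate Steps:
a(J) = 0 (a(J) = 0/J = 0)
V = 22 (V = 71 - 49 = 22)
p(L, O) = 3 + L
M(q) = 0 (M(q) = 4*(0/q) = 4*0 = 0)
p(52, -41) - M(V) = (3 + 52) - 1*0 = 55 + 0 = 55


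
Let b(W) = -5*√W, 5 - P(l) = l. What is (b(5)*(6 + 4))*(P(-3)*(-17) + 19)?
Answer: 5850*√5 ≈ 13081.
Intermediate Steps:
P(l) = 5 - l
(b(5)*(6 + 4))*(P(-3)*(-17) + 19) = ((-5*√5)*(6 + 4))*((5 - 1*(-3))*(-17) + 19) = (-5*√5*10)*((5 + 3)*(-17) + 19) = (-50*√5)*(8*(-17) + 19) = (-50*√5)*(-136 + 19) = -50*√5*(-117) = 5850*√5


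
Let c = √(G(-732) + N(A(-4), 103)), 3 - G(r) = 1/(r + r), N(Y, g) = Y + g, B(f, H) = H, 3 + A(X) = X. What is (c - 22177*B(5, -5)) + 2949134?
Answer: 3060019 + √53046942/732 ≈ 3.0600e+6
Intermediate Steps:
A(X) = -3 + X
G(r) = 3 - 1/(2*r) (G(r) = 3 - 1/(r + r) = 3 - 1/(2*r))
c = √53046942/732 (c = √((3 - ½/(-732)) + ((-3 - 4) + 103)) = √((3 - ½*(-1/732)) + (-7 + 103)) = √((3 + 1/1464) + 96) = √(4393/1464 + 96) = √(144937/1464) = √53046942/732 ≈ 9.9499)
(c - 22177*B(5, -5)) + 2949134 = (√53046942/732 - 22177*(-5)) + 2949134 = (√53046942/732 + 110885) + 2949134 = (110885 + √53046942/732) + 2949134 = 3060019 + √53046942/732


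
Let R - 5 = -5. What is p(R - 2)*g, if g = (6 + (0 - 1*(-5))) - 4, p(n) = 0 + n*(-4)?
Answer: 56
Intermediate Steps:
R = 0 (R = 5 - 5 = 0)
p(n) = -4*n (p(n) = 0 - 4*n = -4*n)
g = 7 (g = (6 + (0 + 5)) - 4 = (6 + 5) - 4 = 11 - 4 = 7)
p(R - 2)*g = -4*(0 - 2)*7 = -4*(-2)*7 = 8*7 = 56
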